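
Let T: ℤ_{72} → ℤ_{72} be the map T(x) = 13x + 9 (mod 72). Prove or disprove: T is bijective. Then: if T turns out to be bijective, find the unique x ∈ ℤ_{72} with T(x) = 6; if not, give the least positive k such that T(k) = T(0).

33

Recall that T is injective if T(u) = T(v) implies u = v.
Suppose T(u) = T(v) in ℤ_{72}. Then 13u + 9 ≡ 13v + 9 (mod 72), so 13(u − v) ≡ 0 (mod 72).
Since gcd(13, 72) = 1, 13 is invertible modulo 72, thus u − v ≡ 0 (mod 72), i.e. u = v.
We now compute 13⁻¹ mod 72 explicitly. Euclid's algorithm: 72 = 5·13 + 7, 13 = 1·7 + 6, 7 = 1·6 + 1; back-substituting gives 1 = 61·13 − 11·72, so 13⁻¹ ≡ 61 (mod 72).
For any y ∈ ℤ_{72}, x = 61(y − 9) mod 72 satisfies T(x) = 13·61(y − 9) + 9 ≡ y (since 13·61 ≡ 1 mod 72). So every y has a preimage.
Therefore T is bijective.
Since T is bijective, we find T⁻¹(6): we need 13x ≡ 6 − 9 ≡ 69 (mod 72). Using 13⁻¹ = 61: x ≡ 61·69 = 4209 = 58·72 + 33, so x = 33.
Check: T(33) = 13·33 + 9 = 438 = 6·72 + 6 ≡ 6 (mod 72).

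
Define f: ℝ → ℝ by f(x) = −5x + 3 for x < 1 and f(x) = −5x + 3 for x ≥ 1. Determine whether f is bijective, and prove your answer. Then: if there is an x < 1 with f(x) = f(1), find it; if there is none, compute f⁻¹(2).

1/5

Both pieces are strictly decreasing (slopes −5 and −5), so each is injective on its own interval.
The left piece maps (−∞, 1) onto (−2, ∞); the right piece maps [1, ∞) onto (−∞, −2].
Since −2 = −2, the images partition ℝ: f is injective and surjective, hence bijective.
Because the two images are disjoint, no x < 1 has f(x) = f(1), so we compute f⁻¹(2): 2 lies in (−2, ∞), so solve −5x + 3 = 2: x = (2 − 3)/(−5) = 1/5.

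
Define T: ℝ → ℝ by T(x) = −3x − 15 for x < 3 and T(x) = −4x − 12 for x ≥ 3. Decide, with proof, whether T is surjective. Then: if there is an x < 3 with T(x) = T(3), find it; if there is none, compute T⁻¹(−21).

2

Both pieces are strictly decreasing (slopes −3 and −4), so each is injective on its own interval.
The left piece maps (−∞, 3) onto (−24, ∞); the right piece maps [3, ∞) onto (−∞, −24].
These images together cover ℝ, so T is surjective.
Because the two images are disjoint, no x < 3 has T(x) = T(3), so we compute T⁻¹(−21): −21 lies in (−24, ∞), so solve −3x − 15 = −21: x = (−21 + 15)/(−3) = 2.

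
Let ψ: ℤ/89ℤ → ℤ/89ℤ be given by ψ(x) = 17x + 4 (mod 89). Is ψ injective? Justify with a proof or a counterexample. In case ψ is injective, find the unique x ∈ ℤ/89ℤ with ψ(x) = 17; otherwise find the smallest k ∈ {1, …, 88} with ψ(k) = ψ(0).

6

Suppose ψ(s) = ψ(t) in ℤ/89ℤ. Then 17s + 4 ≡ 17t + 4 (mod 89), therefore 17(s − t) ≡ 0 (mod 89).
Since gcd(17, 89) = 1, 17 is invertible modulo 89, thus s − t ≡ 0 (mod 89), i.e. s = t.
Therefore ψ is injective.
We now compute 17⁻¹ mod 89 explicitly. Euclid's algorithm: 89 = 5·17 + 4, 17 = 4·4 + 1; back-substituting gives 1 = 21·17 − 4·89, so 17⁻¹ ≡ 21 (mod 89).
Since ψ is injective, we find ψ⁻¹(17): we need 17x ≡ 17 − 4 ≡ 13 (mod 89). Using 17⁻¹ = 21: x ≡ 21·13 = 273 = 3·89 + 6, so x = 6.
Check: ψ(6) = 17·6 + 4 = 106 = 1·89 + 17 ≡ 17 (mod 89).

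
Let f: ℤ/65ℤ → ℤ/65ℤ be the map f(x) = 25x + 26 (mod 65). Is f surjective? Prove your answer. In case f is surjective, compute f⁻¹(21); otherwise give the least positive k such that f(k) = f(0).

Since gcd(25, 65) = 5, we have 25x ≡ 0 (mod 5) for all x, so f(x) ≡ 1 (mod 5).
But 0 ≢ 1 (mod 5), so 0 ∈ ℤ/65ℤ has no preimage. Thus f is not surjective.
Since f is not surjective, we find the least positive k with f(k) = f(0): this means 25k ≡ 0 (mod 65), i.e. 65 ∣ 25k. Since gcd(25, 65) = 5, dividing through by 5 this holds exactly when 13 ∣ 5k, and as gcd(5, 13) = 1, exactly when 13 ∣ k.
The smallest positive such k is 13.

13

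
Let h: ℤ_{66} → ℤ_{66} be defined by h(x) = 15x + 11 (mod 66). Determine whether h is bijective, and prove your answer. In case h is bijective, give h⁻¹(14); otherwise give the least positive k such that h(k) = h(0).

22

By definition, h is injective if h(a) = h(b) implies a = b.
We have gcd(15, 66) = 3 > 1. Taking a = 0 and b = 22: h(0) = 11 and h(22) = 15·22 + 11 = 341 ≡ 11 (mod 66).
So h(0) = h(22) while 0 ≠ 22, hence h is not injective, hence not bijective.
Since h is not bijective, we find the least positive k with h(k) = h(0): this means 15k ≡ 0 (mod 66), i.e. 66 ∣ 15k. Since gcd(15, 66) = 3, dividing through by 3 this holds exactly when 22 ∣ 5k, and as gcd(5, 22) = 1, exactly when 22 ∣ k.
The smallest positive such k is 22.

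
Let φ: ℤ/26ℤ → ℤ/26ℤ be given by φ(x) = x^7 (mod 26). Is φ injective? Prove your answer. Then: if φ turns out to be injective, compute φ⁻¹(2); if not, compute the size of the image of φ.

24

Computing x^7 mod 26 for each x (by repeated squaring, reducing mod 26 at every step), the values φ(0), φ(1), …, φ(25) are: 0, 1, 24, 3, 4, 21, 20, 19, 18, 9, 10, 15, 12, 13, 14, 11, 16, 17, 8, 7, 6, 5, 22, 23, 2, 25.
Every element of ℤ/26ℤ appears exactly once in this list, so φ is a bijection, and in particular injective.
Since φ is injective, we read off the preimage of 2 from the same table: φ(24) = 2, so φ⁻¹(2) = 24.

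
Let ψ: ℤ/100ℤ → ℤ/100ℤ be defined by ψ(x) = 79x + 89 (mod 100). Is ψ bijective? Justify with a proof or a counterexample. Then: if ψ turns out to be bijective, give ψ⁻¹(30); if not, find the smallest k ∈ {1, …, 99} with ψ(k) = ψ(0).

79

If ψ(u) = ψ(v), then 79u ≡ 79v (mod 100). Because gcd(79, 100) = 1, we may cancel 79 to get u ≡ v (mod 100).
We now compute 79⁻¹ mod 100 explicitly. Euclid's algorithm: 100 = 1·79 + 21, 79 = 3·21 + 16, 21 = 1·16 + 5, 16 = 3·5 + 1; back-substituting gives 1 = 19·79 − 15·100, so 79⁻¹ ≡ 19 (mod 100).
For any y ∈ ℤ/100ℤ, x = 19(y − 89) mod 100 satisfies ψ(x) = 79·19(y − 89) + 89 ≡ y (since 79·19 ≡ 1 mod 100). So every y has a preimage.
So ψ is bijective.
Since ψ is bijective, we compute ψ⁻¹(30): solve 79x + 89 ≡ 30 (mod 100), i.e. 79x ≡ 41 (mod 100).
Multiplying by 79⁻¹ = 19 gives x ≡ 19·41 = 779 = 7·100 + 79 ≡ 79 (mod 100).
Check: ψ(79) = 79·79 + 89 = 6330 = 63·100 + 30 ≡ 30 (mod 100).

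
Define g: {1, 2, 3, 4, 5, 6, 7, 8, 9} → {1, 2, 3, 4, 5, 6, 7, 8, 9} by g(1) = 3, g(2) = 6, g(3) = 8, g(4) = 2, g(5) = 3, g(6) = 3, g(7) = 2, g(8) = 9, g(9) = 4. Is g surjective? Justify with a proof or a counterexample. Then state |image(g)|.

No element maps to 1, so g is not surjective.
The image of g is {2, 3, 4, 6, 8, 9}, which has 6 elements.

6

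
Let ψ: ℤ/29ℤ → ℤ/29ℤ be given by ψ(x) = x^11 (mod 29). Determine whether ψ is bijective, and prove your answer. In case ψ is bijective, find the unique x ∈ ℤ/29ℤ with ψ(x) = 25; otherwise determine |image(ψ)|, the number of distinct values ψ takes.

Since 29 is prime, the nonzero elements of ℤ/29ℤ form a cyclic group of order 28.
As gcd(11, 28) = 1, raising to the 11th power is a bijection on this group: if u^11 ≡ v^11 then (uv^{−1})^11 = 1, and the only element of order dividing gcd(11, 28) = 1 is 1, so u = v.
With ψ(0) = 0 this makes ψ injective on all of ℤ/29ℤ, hence bijective (finite equal-size domain and codomain). In particular ψ is bijective.
Since ψ is bijective, we find the preimage of 25. The inverse of x ↦ x^11 on (ℤ/29ℤ)^× is x ↦ x^23, because 11·23 = 253 = 9·28 + 1 ≡ 1 (mod 28) and x^{28} = 1 for x ≠ 0 (Fermat). So ψ⁻¹(25) = 25^23 mod 29.
Repeated squaring mod 29: 25^1 ≡ 25, 25^2 ≡ 25² = 625 ≡ 16, 25^4 ≡ 16² = 256 ≡ 24, 25^8 ≡ 24² = 576 ≡ 25, 25^16 ≡ 25² = 625 ≡ 16. Since 23 = 16 + 4 + 2 + 1, 25^23 ≡ 16·24·16·25: 16·24 = 384 ≡ 7, then 7·16 = 112 ≡ 25, then 25·25 = 625 ≡ 16. So 25^23 ≡ 16 (mod 29).
Hence ψ⁻¹(25) = 16.

16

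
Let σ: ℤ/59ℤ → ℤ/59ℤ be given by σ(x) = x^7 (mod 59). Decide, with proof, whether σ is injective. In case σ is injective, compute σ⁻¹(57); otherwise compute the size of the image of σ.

Since 59 is prime, the nonzero elements of ℤ/59ℤ form a cyclic group of order 58.
As gcd(7, 58) = 1, raising to the 7th power is a bijection on this group: if a^7 ≡ b^7 then (ab^{−1})^7 = 1, and the only element of order dividing gcd(7, 58) = 1 is 1, so a = b.
With σ(0) = 0 this makes σ injective on all of ℤ/59ℤ, hence bijective (finite equal-size domain and codomain). In particular σ is injective.
Since σ is injective, we find the preimage of 57. The inverse of x ↦ x^7 on (ℤ/59ℤ)^× is x ↦ x^25, because 7·25 = 175 = 3·58 + 1 ≡ 1 (mod 58) and x^{58} = 1 for x ≠ 0 (Fermat). So σ⁻¹(57) = 57^25 mod 59.
Repeated squaring mod 59: 57^1 ≡ 57, 57^2 ≡ 57² = 3249 ≡ 4, 57^4 ≡ 4² = 16, 57^8 ≡ 16² = 256 ≡ 20, 57^16 ≡ 20² = 400 ≡ 46. Since 25 = 16 + 8 + 1, 57^25 ≡ 46·20·57: 46·20 = 920 ≡ 35, then 35·57 = 1995 ≡ 48. So 57^25 ≡ 48 (mod 59).
Hence σ⁻¹(57) = 48.

48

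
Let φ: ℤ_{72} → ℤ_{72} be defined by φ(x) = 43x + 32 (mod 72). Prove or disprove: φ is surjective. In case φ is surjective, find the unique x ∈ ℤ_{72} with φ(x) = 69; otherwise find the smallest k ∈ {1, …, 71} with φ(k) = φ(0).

Since gcd(43, 72) = 1, 43 is invertible modulo 72. Euclid's algorithm: 72 = 1·43 + 29, 43 = 1·29 + 14, 29 = 2·14 + 1; back-substituting gives 1 = 67·43 − 40·72, so 43⁻¹ ≡ 67 (mod 72).
For any y ∈ ℤ_{72}, x = 67(y − 32) mod 72 satisfies φ(x) = 43·67(y − 32) + 32 ≡ y (since 43·67 ≡ 1 mod 72). So every y has a preimage.
Therefore φ is surjective.
Since φ is surjective, we find φ⁻¹(69): we need 43x ≡ 69 − 32 ≡ 37 (mod 72). Using 43⁻¹ = 67: x ≡ 67·37 = 2479 = 34·72 + 31, so x = 31.
Check: φ(31) = 43·31 + 32 = 1365 = 18·72 + 69 ≡ 69 (mod 72).

31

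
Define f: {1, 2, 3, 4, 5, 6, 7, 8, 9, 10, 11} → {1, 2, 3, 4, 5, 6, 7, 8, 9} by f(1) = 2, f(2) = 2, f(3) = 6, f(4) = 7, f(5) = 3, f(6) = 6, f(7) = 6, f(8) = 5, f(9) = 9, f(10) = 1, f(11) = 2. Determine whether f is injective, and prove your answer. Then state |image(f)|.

7

f(1) = 2 = f(2) with 1 ≠ 2, so f is not injective.
The image of f is {1, 2, 3, 5, 6, 7, 9}, which has 7 elements.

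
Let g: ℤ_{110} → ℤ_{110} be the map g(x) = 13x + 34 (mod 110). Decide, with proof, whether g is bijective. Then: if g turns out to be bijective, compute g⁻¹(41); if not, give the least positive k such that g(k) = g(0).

If g(u) = g(v), then 13u ≡ 13v (mod 110). Because gcd(13, 110) = 1, we may cancel 13 to get u ≡ v (mod 110).
We now compute 13⁻¹ mod 110 explicitly. Euclid's algorithm: 110 = 8·13 + 6, 13 = 2·6 + 1; back-substituting gives 1 = 17·13 − 2·110, so 13⁻¹ ≡ 17 (mod 110).
For any y ∈ ℤ_{110}, x = 17(y − 34) mod 110 satisfies g(x) = 13·17(y − 34) + 34 ≡ y (since 13·17 ≡ 1 mod 110). So every y has a preimage.
Hence g is bijective.
Since g is bijective, we compute g⁻¹(41): solve 13x + 34 ≡ 41 (mod 110), i.e. 13x ≡ 7 (mod 110).
Multiplying by 13⁻¹ = 17 gives x ≡ 17·7 = 119 = 1·110 + 9 ≡ 9 (mod 110).
Check: g(9) = 13·9 + 34 = 151 = 1·110 + 41 ≡ 41 (mod 110).

9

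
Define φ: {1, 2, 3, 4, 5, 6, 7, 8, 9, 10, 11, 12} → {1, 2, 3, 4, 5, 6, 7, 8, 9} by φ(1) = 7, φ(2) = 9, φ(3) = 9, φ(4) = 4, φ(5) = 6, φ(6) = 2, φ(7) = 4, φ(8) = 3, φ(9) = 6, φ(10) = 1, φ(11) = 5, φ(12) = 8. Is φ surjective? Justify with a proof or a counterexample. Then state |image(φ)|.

9

Every element of the codomain has a preimage: 1 = φ(10), 2 = φ(6), 3 = φ(8), 4 = φ(4), 5 = φ(11), 6 = φ(5), 7 = φ(1), 8 = φ(12), 9 = φ(2).
Thus φ is surjective.
The image of φ is {1, 2, 3, 4, 5, 6, 7, 8, 9}, which has 9 elements.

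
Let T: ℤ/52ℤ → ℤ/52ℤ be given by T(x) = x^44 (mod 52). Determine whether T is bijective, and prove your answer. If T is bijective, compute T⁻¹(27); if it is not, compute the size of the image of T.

8

T(1) = 1^44 = 1.
T(5): Repeated squaring mod 52: 5^1 ≡ 5, 5^2 ≡ 5² = 25, 5^4 ≡ 25² = 625 ≡ 1, 5^8 ≡ 1² = 1, 5^16 ≡ 1² = 1, 5^32 ≡ 1² = 1. Since 44 = 32 + 8 + 4, 5^44 ≡ 1·1·1: 1·1 = 1, then 1·1 = 1. So 5^44 ≡ 1 (mod 52).
So T(1) = T(5) = 1 while 1 ≠ 5, therefore T is not injective, hence not bijective.
Since T is not bijective, we determine |image(T)|. Computing x^44 mod 52 for each x (by repeated squaring, reducing mod 52 at every step), the values T(0), T(1), …, T(51) are: 0, 1, 48, 9, 16, 1, 16, 29, 40, 29, 48, 9, 40, 13, 40, 9, 48, 29, 40, 29, 16, 1, 16, 9, 48, 1, 0, 1, 48, 9, 16, 1, 16, 29, 40, 29, 48, 9, 40, 13, 40, 9, 48, 29, 40, 29, 16, 1, 16, 9, 48, 1.
The distinct values are {0, 1, 9, 13, 16, 29, 40, 48}; there are 8 of them.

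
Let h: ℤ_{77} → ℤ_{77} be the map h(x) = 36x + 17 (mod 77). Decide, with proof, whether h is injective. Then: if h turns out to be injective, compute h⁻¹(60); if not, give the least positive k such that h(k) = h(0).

If h(s) = h(t), then 36s ≡ 36t (mod 77). Because gcd(36, 77) = 1, we may cancel 36 to get s ≡ t (mod 77).
Hence h is injective.
We now compute 36⁻¹ mod 77 explicitly. Euclid's algorithm: 77 = 2·36 + 5, 36 = 7·5 + 1; back-substituting gives 1 = 15·36 − 7·77, so 36⁻¹ ≡ 15 (mod 77).
Since h is injective, we compute h⁻¹(60): solve 36x + 17 ≡ 60 (mod 77), i.e. 36x ≡ 43 (mod 77).
Multiplying by 36⁻¹ = 15 gives x ≡ 15·43 = 645 = 8·77 + 29 ≡ 29 (mod 77).
Check: h(29) = 36·29 + 17 = 1061 = 13·77 + 60 ≡ 60 (mod 77).

29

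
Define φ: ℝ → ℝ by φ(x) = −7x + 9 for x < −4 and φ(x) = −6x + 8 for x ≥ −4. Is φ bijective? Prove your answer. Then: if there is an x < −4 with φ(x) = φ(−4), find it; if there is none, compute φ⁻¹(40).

-31/7

Both pieces are strictly decreasing (slopes −7 and −6), so each is injective on its own interval.
The left piece maps (−∞, −4) onto (37, ∞); the right piece maps [−4, ∞) onto (−∞, 32].
The images leave a gap (37 has no preimage), so φ is not surjective, hence not bijective.
Because the two images are disjoint, no x < −4 has φ(x) = φ(−4), so we compute φ⁻¹(40): 40 lies in (37, ∞), so solve −7x + 9 = 40: x = (40 − 9)/(−7) = −31/7.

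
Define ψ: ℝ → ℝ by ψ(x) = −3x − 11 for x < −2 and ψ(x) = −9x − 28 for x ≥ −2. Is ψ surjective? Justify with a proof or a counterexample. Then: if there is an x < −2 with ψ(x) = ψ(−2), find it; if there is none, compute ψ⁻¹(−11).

-17/9

Both pieces are strictly decreasing (slopes −3 and −9), so each is injective on its own interval.
The left piece maps (−∞, −2) onto (−5, ∞); the right piece maps [−2, ∞) onto (−∞, −10].
The union (−5, ∞) ∪ (−∞, −10] omits the interval between −5 and −10; in particular −5 has no preimage. So ψ is not surjective.
Because the two images are disjoint, no x < −2 has ψ(x) = ψ(−2), so we compute ψ⁻¹(−11): −11 lies in (−∞, −10], so solve −9x − 28 = −11: x = (−11 + 28)/(−9) = −17/9.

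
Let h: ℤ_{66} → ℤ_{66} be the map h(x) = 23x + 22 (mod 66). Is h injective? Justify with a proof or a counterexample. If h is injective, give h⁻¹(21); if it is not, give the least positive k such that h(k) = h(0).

43

If h(s) = h(t), then 23s ≡ 23t (mod 66). Because gcd(23, 66) = 1, we may cancel 23 to get s ≡ t (mod 66).
Thus h is injective.
We now compute 23⁻¹ mod 66 explicitly. Euclid's algorithm: 66 = 2·23 + 20, 23 = 1·20 + 3, 20 = 6·3 + 2, 3 = 1·2 + 1; back-substituting gives 1 = 23·23 − 8·66, so 23⁻¹ ≡ 23 (mod 66).
Since h is injective, we compute h⁻¹(21): solve 23x + 22 ≡ 21 (mod 66), i.e. 23x ≡ 65 (mod 66).
Multiplying by 23⁻¹ = 23 gives x ≡ 23·65 = 1495 = 22·66 + 43 ≡ 43 (mod 66).
Check: h(43) = 23·43 + 22 = 1011 = 15·66 + 21 ≡ 21 (mod 66).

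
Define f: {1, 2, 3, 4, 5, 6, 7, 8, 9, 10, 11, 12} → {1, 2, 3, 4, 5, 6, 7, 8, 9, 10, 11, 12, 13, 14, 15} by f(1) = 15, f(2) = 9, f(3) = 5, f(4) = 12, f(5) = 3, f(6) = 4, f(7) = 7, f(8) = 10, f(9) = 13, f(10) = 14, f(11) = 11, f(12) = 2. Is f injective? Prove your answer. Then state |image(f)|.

The values f(1), …, f(12) are 15, 9, 5, 12, 3, 4, 7, 10, 13, 14, 11, 2 — all distinct.
So f(u) = f(v) only when u = v, and f is injective.
The image of f is {2, 3, 4, 5, 7, 9, 10, 11, 12, 13, 14, 15}, which has 12 elements.

12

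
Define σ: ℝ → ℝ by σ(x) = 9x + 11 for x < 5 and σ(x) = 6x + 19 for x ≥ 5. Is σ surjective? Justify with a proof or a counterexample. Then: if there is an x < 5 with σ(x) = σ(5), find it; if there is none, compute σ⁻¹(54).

Both pieces are strictly increasing (slopes 9 and 6), so each is injective on its own interval.
The left piece maps (−∞, 5) onto (−∞, 56); the right piece maps [5, ∞) onto [49, ∞).
The union (−∞, 56) ∪ [49, ∞) covers ℝ, so σ is surjective.
For the follow-up: the images overlap, so an x < 5 with σ(x) = σ(5) exists. σ(5) = 49; solving 9x + 11 = 49 for x < 5 gives x = (49 − 11)/9 = 38/9.

38/9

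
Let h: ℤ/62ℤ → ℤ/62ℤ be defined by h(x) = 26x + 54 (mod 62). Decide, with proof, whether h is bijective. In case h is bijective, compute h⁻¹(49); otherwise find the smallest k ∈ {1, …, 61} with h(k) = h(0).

We have gcd(26, 62) = 2 > 1. Taking x_1 = 0 and x_2 = 31: h(0) = 54 and h(31) = 26·31 + 54 = 860 ≡ 54 (mod 62).
So h(0) = h(31) while 0 ≠ 31, therefore h is not injective, hence not bijective.
Since h is not bijective, we find the least positive k with h(k) = h(0): this means 26k ≡ 0 (mod 62), i.e. 62 ∣ 26k. Since gcd(26, 62) = 2, dividing through by 2 this holds exactly when 31 ∣ 13k, and as gcd(13, 31) = 1, exactly when 31 ∣ k.
The smallest positive such k is 31.

31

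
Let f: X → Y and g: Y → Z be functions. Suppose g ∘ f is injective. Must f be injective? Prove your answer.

Suppose f(a) = f(b). Applying g: (g ∘ f)(a) = (g ∘ f)(b). Since g ∘ f is injective, a = b. Thus f is injective.

injective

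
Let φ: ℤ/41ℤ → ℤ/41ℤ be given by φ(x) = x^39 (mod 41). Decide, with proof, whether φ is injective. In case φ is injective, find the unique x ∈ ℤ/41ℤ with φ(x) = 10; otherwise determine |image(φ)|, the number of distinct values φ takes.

37

Since 41 is prime, the nonzero elements of ℤ/41ℤ form a cyclic group of order 40.
As gcd(39, 40) = 1, raising to the 39th power is a bijection on this group: if a^39 ≡ b^39 then (ab^{−1})^39 = 1, and the only element of order dividing gcd(39, 40) = 1 is 1, so a = b.
With φ(0) = 0 this makes φ injective on all of ℤ/41ℤ, hence bijective (finite equal-size domain and codomain). In particular φ is injective.
Since φ is injective, we find the preimage of 10. The inverse of x ↦ x^39 on (ℤ/41ℤ)^× is x ↦ x^39, because 39·39 = 1521 = 38·40 + 1 ≡ 1 (mod 40) and x^{40} = 1 for x ≠ 0 (Fermat). So φ⁻¹(10) = 10^39 mod 41.
Repeated squaring mod 41: 10^1 ≡ 10, 10^2 ≡ 10² = 100 ≡ 18, 10^4 ≡ 18² = 324 ≡ 37, 10^8 ≡ 37² = 1369 ≡ 16, 10^16 ≡ 16² = 256 ≡ 10, 10^32 ≡ 10² = 100 ≡ 18. Since 39 = 32 + 4 + 2 + 1, 10^39 ≡ 18·37·18·10: 18·37 = 666 ≡ 10, then 10·18 = 180 ≡ 16, then 16·10 = 160 ≡ 37. So 10^39 ≡ 37 (mod 41).
Hence φ⁻¹(10) = 37.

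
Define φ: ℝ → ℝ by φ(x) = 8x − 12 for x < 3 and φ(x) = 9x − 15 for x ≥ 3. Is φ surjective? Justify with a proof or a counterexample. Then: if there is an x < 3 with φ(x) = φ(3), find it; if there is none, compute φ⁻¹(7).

19/8

Both pieces are strictly increasing (slopes 8 and 9), so each is injective on its own interval.
The left piece maps (−∞, 3) onto (−∞, 12); the right piece maps [3, ∞) onto [12, ∞).
These images together cover ℝ, so φ is surjective.
Because the two images are disjoint, no x < 3 has φ(x) = φ(3), so we compute φ⁻¹(7): 7 lies in (−∞, 12), so solve 8x − 12 = 7: x = (7 + 12)/8 = 19/8.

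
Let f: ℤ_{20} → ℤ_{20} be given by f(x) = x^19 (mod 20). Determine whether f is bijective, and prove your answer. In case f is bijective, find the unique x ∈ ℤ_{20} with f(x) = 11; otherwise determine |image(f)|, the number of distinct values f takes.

f(0) = 0^19 = 0.
f(10): Repeated squaring mod 20: 10^1 ≡ 10, 10^2 ≡ 10² = 100 ≡ 0, 10^4 ≡ 0² = 0, 10^8 ≡ 0² = 0, 10^16 ≡ 0² = 0. Since 19 = 16 + 2 + 1, 10^19 ≡ 0·0·10: 0·0 = 0, then 0·10 = 0. So 10^19 ≡ 0 (mod 20).
So f(0) = f(10) = 0 while 0 ≠ 10, hence f is not injective, hence not bijective.
Since f is not bijective, we determine |image(f)|. Computing x^19 mod 20 for each x (by repeated squaring, reducing mod 20 at every step), the values f(0), f(1), …, f(19) are: 0, 1, 8, 7, 4, 5, 16, 3, 12, 9, 0, 11, 8, 17, 4, 15, 16, 13, 12, 19.
The distinct values are {0, 1, 3, 4, 5, 7, 8, 9, 11, 12, 13, 15, 16, 17, 19}; there are 15 of them.

15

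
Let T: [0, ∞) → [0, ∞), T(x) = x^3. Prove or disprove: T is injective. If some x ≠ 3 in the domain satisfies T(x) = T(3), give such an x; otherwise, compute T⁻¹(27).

3

On [0, ∞), x ↦ x^3 is strictly increasing, so T(u) = T(v) forces u = v. So T is injective.
Since x ↦ x^3 is strictly increasing on [0, ∞), it is injective there, so no x ≠ 3 in the domain has T(x) = T(3). We therefore compute T⁻¹(27) = 27^{1/3} = 3 (indeed 3^3 = 27).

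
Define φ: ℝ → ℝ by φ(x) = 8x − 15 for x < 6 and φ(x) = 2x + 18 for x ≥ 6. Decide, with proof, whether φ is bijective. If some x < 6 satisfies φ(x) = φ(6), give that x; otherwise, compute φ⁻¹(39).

Both pieces are strictly increasing (slopes 8 and 2), so each is injective on its own interval.
The left piece maps (−∞, 6) onto (−∞, 33); the right piece maps [6, ∞) onto [30, ∞).
These images overlap. In particular φ(6) = 30 (right piece), and solving 8x − 15 = 30 on the left piece gives x = 45/8 < 6.
So φ(45/8) = φ(6) with 45/8 ≠ 6, and φ is not injective, hence not bijective. This x = 45/8 is the requested value below 6.

45/8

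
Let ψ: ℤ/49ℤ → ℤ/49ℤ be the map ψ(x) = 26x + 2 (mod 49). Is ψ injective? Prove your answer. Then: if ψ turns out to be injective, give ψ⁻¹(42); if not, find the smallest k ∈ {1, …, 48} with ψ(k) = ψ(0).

43

By definition, injectivity means: for all a, b in the domain, ψ(a) = ψ(b) implies a = b.
Suppose ψ(a) = ψ(b) in ℤ/49ℤ. Then 26a + 2 ≡ 26b + 2 (mod 49), so 26(a − b) ≡ 0 (mod 49).
Since gcd(26, 49) = 1, 26 is invertible modulo 49, hence a − b ≡ 0 (mod 49), i.e. a = b.
Hence ψ is injective.
We now compute 26⁻¹ mod 49 explicitly. Euclid's algorithm: 49 = 1·26 + 23, 26 = 1·23 + 3, 23 = 7·3 + 2, 3 = 1·2 + 1; back-substituting gives 1 = 17·26 − 9·49, so 26⁻¹ ≡ 17 (mod 49).
Since ψ is injective, we compute ψ⁻¹(42): solve 26x + 2 ≡ 42 (mod 49), i.e. 26x ≡ 40 (mod 49).
Multiplying by 26⁻¹ = 17 gives x ≡ 17·40 = 680 = 13·49 + 43 ≡ 43 (mod 49).
Check: ψ(43) = 26·43 + 2 = 1120 = 22·49 + 42 ≡ 42 (mod 49).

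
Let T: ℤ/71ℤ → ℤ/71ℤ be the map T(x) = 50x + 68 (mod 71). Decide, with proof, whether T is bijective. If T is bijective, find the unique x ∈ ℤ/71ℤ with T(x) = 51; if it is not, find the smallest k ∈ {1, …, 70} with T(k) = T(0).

Suppose T(u) = T(v) in ℤ/71ℤ. Then 50u + 68 ≡ 50v + 68 (mod 71), hence 50(u − v) ≡ 0 (mod 71).
Since gcd(50, 71) = 1, 50 is invertible modulo 71, hence u − v ≡ 0 (mod 71), i.e. u = v.
We now compute 50⁻¹ mod 71 explicitly. Euclid's algorithm: 71 = 1·50 + 21, 50 = 2·21 + 8, 21 = 2·8 + 5, 8 = 1·5 + 3, 5 = 1·3 + 2, 3 = 1·2 + 1; back-substituting gives 1 = 27·50 − 19·71, so 50⁻¹ ≡ 27 (mod 71).
For any y ∈ ℤ/71ℤ, x = 27(y − 68) mod 71 satisfies T(x) = 50·27(y − 68) + 68 ≡ y (since 50·27 ≡ 1 mod 71). So every y has a preimage.
Thus T is bijective.
Since T is bijective, we compute T⁻¹(51): solve 50x + 68 ≡ 51 (mod 71), i.e. 50x ≡ 54 (mod 71).
Multiplying by 50⁻¹ = 27 gives x ≡ 27·54 = 1458 = 20·71 + 38 ≡ 38 (mod 71).
Check: T(38) = 50·38 + 68 = 1968 = 27·71 + 51 ≡ 51 (mod 71).

38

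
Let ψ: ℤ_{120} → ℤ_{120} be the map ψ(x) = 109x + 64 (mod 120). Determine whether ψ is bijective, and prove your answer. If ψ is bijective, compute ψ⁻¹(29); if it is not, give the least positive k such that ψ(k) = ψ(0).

Recall that injectivity means: for all u, v in the domain, ψ(u) = ψ(v) implies u = v.
If ψ(u) = ψ(v), then 109u ≡ 109v (mod 120). Because gcd(109, 120) = 1, we may cancel 109 to get u ≡ v (mod 120).
We now compute 109⁻¹ mod 120 explicitly. Euclid's algorithm: 120 = 1·109 + 11, 109 = 9·11 + 10, 11 = 1·10 + 1; back-substituting gives 1 = 109·109 − 99·120, so 109⁻¹ ≡ 109 (mod 120).
Then y ↦ 109(y − 64) is a two-sided inverse to ψ, so every y ∈ ℤ_{120} has a preimage.
Thus ψ is bijective.
Since ψ is bijective, we compute ψ⁻¹(29): solve 109x + 64 ≡ 29 (mod 120), i.e. 109x ≡ 85 (mod 120).
Multiplying by 109⁻¹ = 109 gives x ≡ 109·85 = 9265 = 77·120 + 25 ≡ 25 (mod 120).
Check: ψ(25) = 109·25 + 64 = 2789 = 23·120 + 29 ≡ 29 (mod 120).

25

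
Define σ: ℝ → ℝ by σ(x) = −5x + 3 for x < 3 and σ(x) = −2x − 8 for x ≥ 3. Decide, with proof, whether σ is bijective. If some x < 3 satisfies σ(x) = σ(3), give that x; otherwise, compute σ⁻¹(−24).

Both pieces are strictly decreasing (slopes −5 and −2), so each is injective on its own interval.
The left piece maps (−∞, 3) onto (−12, ∞); the right piece maps [3, ∞) onto (−∞, −14].
The images leave a gap (−12 has no preimage), so σ is not surjective, hence not bijective.
Because the two images are disjoint, no x < 3 has σ(x) = σ(3), so we compute σ⁻¹(−24): −24 lies in (−∞, −14], so solve −2x − 8 = −24: x = (−24 + 8)/(−2) = 8.

8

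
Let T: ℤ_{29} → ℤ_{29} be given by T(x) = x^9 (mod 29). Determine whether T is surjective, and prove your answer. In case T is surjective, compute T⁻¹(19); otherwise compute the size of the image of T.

Since 29 is prime, the nonzero elements of ℤ_{29} form a cyclic group of order 28.
As gcd(9, 28) = 1, raising to the 9th power is a bijection on this group: if u^9 ≡ v^9 then (uv^{−1})^9 = 1, and the only element of order dividing gcd(9, 28) = 1 is 1, so u = v.
With T(0) = 0 this makes T injective on all of ℤ_{29}, hence bijective (finite equal-size domain and codomain). In particular T is surjective.
Since T is surjective, we find the preimage of 19. The inverse of x ↦ x^9 on (ℤ_{29})^× is x ↦ x^25, because 9·25 = 225 = 8·28 + 1 ≡ 1 (mod 28) and x^{28} = 1 for x ≠ 0 (Fermat). So T⁻¹(19) = 19^25 mod 29.
Repeated squaring mod 29: 19^1 ≡ 19, 19^2 ≡ 19² = 361 ≡ 13, 19^4 ≡ 13² = 169 ≡ 24, 19^8 ≡ 24² = 576 ≡ 25, 19^16 ≡ 25² = 625 ≡ 16. Since 25 = 16 + 8 + 1, 19^25 ≡ 16·25·19: 16·25 = 400 ≡ 23, then 23·19 = 437 ≡ 2. So 19^25 ≡ 2 (mod 29).
Hence T⁻¹(19) = 2.

2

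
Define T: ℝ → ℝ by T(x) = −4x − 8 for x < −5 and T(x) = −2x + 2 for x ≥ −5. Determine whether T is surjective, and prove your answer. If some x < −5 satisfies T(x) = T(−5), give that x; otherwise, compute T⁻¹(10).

-4

Both pieces are strictly decreasing (slopes −4 and −2), so each is injective on its own interval.
The left piece maps (−∞, −5) onto (12, ∞); the right piece maps [−5, ∞) onto (−∞, 12].
These images together cover ℝ, so T is surjective.
Because the two images are disjoint, no x < −5 has T(x) = T(−5), so we compute T⁻¹(10): 10 lies in (−∞, 12], so solve −2x + 2 = 10: x = (10 − 2)/(−2) = −4.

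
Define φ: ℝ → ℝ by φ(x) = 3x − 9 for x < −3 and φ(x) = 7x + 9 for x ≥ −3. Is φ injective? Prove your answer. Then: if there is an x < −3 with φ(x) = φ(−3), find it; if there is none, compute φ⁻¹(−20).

Both pieces are strictly increasing (slopes 3 and 7), so each is injective on its own interval.
The left piece maps (−∞, −3) onto (−∞, −18); the right piece maps [−3, ∞) onto [−12, ∞).
These images are disjoint, so no value is attained by both pieces. So φ is injective.
Because the two images are disjoint, no x < −3 has φ(x) = φ(−3), so we compute φ⁻¹(−20): −20 lies in (−∞, −18), so solve 3x − 9 = −20: x = (−20 + 9)/3 = −11/3.

-11/3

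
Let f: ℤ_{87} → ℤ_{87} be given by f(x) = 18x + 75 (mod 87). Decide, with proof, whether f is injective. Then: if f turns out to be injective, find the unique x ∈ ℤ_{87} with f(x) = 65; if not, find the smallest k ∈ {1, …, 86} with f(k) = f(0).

We have gcd(18, 87) = 3 > 1. Taking u = 0 and v = 29: f(0) = 75 and f(29) = 18·29 + 75 = 597 ≡ 75 (mod 87).
So f(0) = f(29) while 0 ≠ 29, thus f is not injective.
Since f is not injective, we find the least positive k with f(k) = f(0): this means 18k ≡ 0 (mod 87), i.e. 87 ∣ 18k. Since gcd(18, 87) = 3, dividing through by 3 this holds exactly when 29 ∣ 6k, and as gcd(6, 29) = 1, exactly when 29 ∣ k.
The smallest positive such k is 29.

29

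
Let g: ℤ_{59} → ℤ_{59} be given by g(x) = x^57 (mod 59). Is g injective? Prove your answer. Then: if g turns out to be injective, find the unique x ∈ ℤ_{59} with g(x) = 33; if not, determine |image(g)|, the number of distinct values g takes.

Since 59 is prime, the nonzero elements of ℤ_{59} form a cyclic group of order 58.
As gcd(57, 58) = 1, raising to the 57th power is a bijection on this group: if a^57 ≡ b^57 then (ab^{−1})^57 = 1, and the only element of order dividing gcd(57, 58) = 1 is 1, so a = b.
With g(0) = 0 this makes g injective on all of ℤ_{59}, hence bijective (finite equal-size domain and codomain). In particular g is injective.
Since g is injective, we find the preimage of 33. The inverse of x ↦ x^57 on (ℤ_{59})^× is x ↦ x^57, because 57·57 = 3249 = 56·58 + 1 ≡ 1 (mod 58) and x^{58} = 1 for x ≠ 0 (Fermat). So g⁻¹(33) = 33^57 mod 59.
Repeated squaring mod 59: 33^1 ≡ 33, 33^2 ≡ 33² = 1089 ≡ 27, 33^4 ≡ 27² = 729 ≡ 21, 33^8 ≡ 21² = 441 ≡ 28, 33^16 ≡ 28² = 784 ≡ 17, 33^32 ≡ 17² = 289 ≡ 53. Since 57 = 32 + 16 + 8 + 1, 33^57 ≡ 53·17·28·33: 53·17 = 901 ≡ 16, then 16·28 = 448 ≡ 35, then 35·33 = 1155 ≡ 34. So 33^57 ≡ 34 (mod 59).
Hence g⁻¹(33) = 34.

34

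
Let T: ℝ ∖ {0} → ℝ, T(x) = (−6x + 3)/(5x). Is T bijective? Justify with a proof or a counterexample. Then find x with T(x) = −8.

If T(x) = −6/5, cross-multiplying gives 5(−6x + 3) = −6(5x), which simplifies to 15 = 0 — false.  So −6/5 has no preimage and T is not surjective.
So T is not bijective.
Solving T(x) = −8: cross-multiplying gives −6x + 3 = −8(5x), which rearranges to 34x = −3, so x = −3/34.

-3/34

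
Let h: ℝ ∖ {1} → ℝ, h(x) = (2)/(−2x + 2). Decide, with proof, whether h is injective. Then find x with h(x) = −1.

2

Suppose h(u) = h(v). Cross-multiplying: (2)(−2v + 2) = (2)(−2u + 2).
Expanding both sides and cancelling the symmetric terms leaves 4·(u − v) = 0. Since 4 ≠ 0, u = v. Therefore h is injective.
Solving h(x) = −1: cross-multiplying gives 2 = −1(−2x + 2), which rearranges to −2x = −4, so x = 2.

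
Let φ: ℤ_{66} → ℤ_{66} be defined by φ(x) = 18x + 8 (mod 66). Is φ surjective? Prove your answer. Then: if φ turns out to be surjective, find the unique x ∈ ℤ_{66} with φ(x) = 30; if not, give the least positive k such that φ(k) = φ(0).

11

Since gcd(18, 66) = 6, we have 18x ≡ 0 (mod 6) for all x, so φ(x) ≡ 2 (mod 6).
But 0 ≢ 2 (mod 6), so 0 ∈ ℤ_{66} has no preimage. So φ is not surjective.
Since φ is not surjective, we find the least positive k with φ(k) = φ(0): this means 18k ≡ 0 (mod 66), i.e. 66 ∣ 18k. Since gcd(18, 66) = 6, dividing through by 6 this holds exactly when 11 ∣ 3k, and as gcd(3, 11) = 1, exactly when 11 ∣ k.
The smallest positive such k is 11.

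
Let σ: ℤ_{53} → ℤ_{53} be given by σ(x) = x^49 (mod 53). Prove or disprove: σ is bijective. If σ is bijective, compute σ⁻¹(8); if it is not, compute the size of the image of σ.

Since 53 is prime, the nonzero elements of ℤ_{53} form a cyclic group of order 52.
As gcd(49, 52) = 1, raising to the 49th power is a bijection on this group: if s^49 ≡ t^49 then (st^{−1})^49 = 1, and the only element of order dividing gcd(49, 52) = 1 is 1, so s = t.
With σ(0) = 0 this makes σ injective on all of ℤ_{53}, hence bijective (finite equal-size domain and codomain). In particular σ is bijective.
Since σ is bijective, we find the preimage of 8. The inverse of x ↦ x^49 on (ℤ_{53})^× is x ↦ x^17, because 49·17 = 833 = 16·52 + 1 ≡ 1 (mod 52) and x^{52} = 1 for x ≠ 0 (Fermat). So σ⁻¹(8) = 8^17 mod 53.
Repeated squaring mod 53: 8^1 ≡ 8, 8^2 ≡ 8² = 64 ≡ 11, 8^4 ≡ 11² = 121 ≡ 15, 8^8 ≡ 15² = 225 ≡ 13, 8^16 ≡ 13² = 169 ≡ 10. Since 17 = 16 + 1, 8^17 ≡ 10·8: 10·8 = 80 ≡ 27. So 8^17 ≡ 27 (mod 53).
Hence σ⁻¹(8) = 27.

27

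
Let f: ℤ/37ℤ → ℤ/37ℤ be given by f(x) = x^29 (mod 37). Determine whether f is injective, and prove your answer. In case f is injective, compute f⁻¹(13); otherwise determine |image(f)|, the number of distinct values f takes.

Since 37 is prime, the nonzero elements of ℤ/37ℤ form a cyclic group of order 36.
As gcd(29, 36) = 1, raising to the 29th power is a bijection on this group: if a^29 ≡ b^29 then (ab^{−1})^29 = 1, and the only element of order dividing gcd(29, 36) = 1 is 1, so a = b.
With f(0) = 0 this makes f injective on all of ℤ/37ℤ, hence bijective (finite equal-size domain and codomain). In particular f is injective.
Since f is injective, we find the preimage of 13. The inverse of x ↦ x^29 on (ℤ/37ℤ)^× is x ↦ x^5, because 29·5 = 145 = 4·36 + 1 ≡ 1 (mod 36) and x^{36} = 1 for x ≠ 0 (Fermat). So f⁻¹(13) = 13^5 mod 37.
Repeated squaring mod 37: 13^1 ≡ 13, 13^2 ≡ 13² = 169 ≡ 21, 13^4 ≡ 21² = 441 ≡ 34. Since 5 = 4 + 1, 13^5 ≡ 34·13: 34·13 = 442 ≡ 35. So 13^5 ≡ 35 (mod 37).
Hence f⁻¹(13) = 35.

35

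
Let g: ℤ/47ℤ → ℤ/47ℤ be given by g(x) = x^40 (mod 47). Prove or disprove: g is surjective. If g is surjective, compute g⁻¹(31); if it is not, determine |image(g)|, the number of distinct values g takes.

g(23): Repeated squaring mod 47: 23^1 ≡ 23, 23^2 ≡ 23² = 529 ≡ 12, 23^4 ≡ 12² = 144 ≡ 3, 23^8 ≡ 3² = 9, 23^16 ≡ 9² = 81 ≡ 34, 23^32 ≡ 34² = 1156 ≡ 28. Since 40 = 32 + 8, 23^40 ≡ 28·9: 28·9 = 252 ≡ 17. So 23^40 ≡ 17 (mod 47).
g(24): Repeated squaring mod 47: 24^1 ≡ 24, 24^2 ≡ 24² = 576 ≡ 12, 24^4 ≡ 12² = 144 ≡ 3, 24^8 ≡ 3² = 9, 24^16 ≡ 9² = 81 ≡ 34, 24^32 ≡ 34² = 1156 ≡ 28. Since 40 = 32 + 8, 24^40 ≡ 28·9: 28·9 = 252 ≡ 17. So 24^40 ≡ 17 (mod 47).
So g(23) = g(24) = 17 while 23 ≠ 24, therefore g is not injective.
A non-injective map from the 47-element set ℤ/47ℤ to itself takes at most 46 distinct values, so it cannot be surjective. Therefore g is not surjective.
Since g is not surjective, we determine |image(g)|. Computing x^40 mod 47 for each x (by repeated squaring, reducing mod 47 at every step), the values g(0), g(1), …, g(46) are: 0, 1, 36, 2, 27, 9, 25, 6, 32, 4, 42, 14, 7, 16, 28, 18, 24, 37, 3, 21, 8, 12, 34, 17, 17, 34, 12, 8, 21, 3, 37, 24, 18, 28, 16, 7, 14, 42, 4, 32, 6, 25, 9, 27, 2, 36, 1.
The distinct values are {0, 1, 2, 3, 4, 6, 7, 8, 9, 12, 14, 16, 17, 18, 21, 24, 25, 27, 28, 32, 34, 36, 37, 42}; there are 24 of them.

24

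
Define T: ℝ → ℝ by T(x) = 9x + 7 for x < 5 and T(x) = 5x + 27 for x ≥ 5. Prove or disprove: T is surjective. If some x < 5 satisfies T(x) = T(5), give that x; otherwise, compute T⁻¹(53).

26/5

Both pieces are strictly increasing (slopes 9 and 5), so each is injective on its own interval.
The left piece maps (−∞, 5) onto (−∞, 52); the right piece maps [5, ∞) onto [52, ∞).
These images together cover ℝ, so T is surjective.
Because the two images are disjoint, no x < 5 has T(x) = T(5), so we compute T⁻¹(53): 53 lies in [52, ∞), so solve 5x + 27 = 53: x = (53 − 27)/5 = 26/5.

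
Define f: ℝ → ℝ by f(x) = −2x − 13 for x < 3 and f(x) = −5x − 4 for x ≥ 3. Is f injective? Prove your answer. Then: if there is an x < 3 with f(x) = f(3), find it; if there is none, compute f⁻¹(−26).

Both pieces are strictly decreasing (slopes −2 and −5), so each is injective on its own interval.
The left piece maps (−∞, 3) onto (−19, ∞); the right piece maps [3, ∞) onto (−∞, −19].
These images are disjoint, so no value is attained by both pieces. Hence f is injective.
Because the two images are disjoint, no x < 3 has f(x) = f(3), so we compute f⁻¹(−26): −26 lies in (−∞, −19], so solve −5x − 4 = −26: x = (−26 + 4)/(−5) = 22/5.

22/5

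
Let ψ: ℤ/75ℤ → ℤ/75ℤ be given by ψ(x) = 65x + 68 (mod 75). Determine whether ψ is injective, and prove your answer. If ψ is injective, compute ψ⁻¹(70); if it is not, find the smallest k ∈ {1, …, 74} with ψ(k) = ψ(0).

We have gcd(65, 75) = 5 > 1. Taking a = 0 and b = 15: ψ(0) = 68 and ψ(15) = 65·15 + 68 = 1043 ≡ 68 (mod 75).
So ψ(0) = ψ(15) while 0 ≠ 15, therefore ψ is not injective.
Since ψ is not injective, we find the least positive k with ψ(k) = ψ(0): this means 65k ≡ 0 (mod 75), i.e. 75 ∣ 65k. Since gcd(65, 75) = 5, dividing through by 5 this holds exactly when 15 ∣ 13k, and as gcd(13, 15) = 1, exactly when 15 ∣ k.
The smallest positive such k is 15.

15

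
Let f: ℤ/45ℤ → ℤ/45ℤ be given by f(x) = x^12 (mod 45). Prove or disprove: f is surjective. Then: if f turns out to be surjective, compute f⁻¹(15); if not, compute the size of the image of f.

4

f(1) = 1^12 = 1.
f(2): Repeated squaring mod 45: 2^1 ≡ 2, 2^2 ≡ 2² = 4, 2^4 ≡ 4² = 16, 2^8 ≡ 16² = 256 ≡ 31. Since 12 = 8 + 4, 2^12 ≡ 31·16: 31·16 = 496 ≡ 1. So 2^12 ≡ 1 (mod 45).
So f(1) = f(2) = 1 while 1 ≠ 2, so f is not injective.
A non-injective map from the 45-element set ℤ/45ℤ to itself takes at most 44 distinct values, so it cannot be surjective. So f is not surjective.
Since f is not surjective, we determine |image(f)|. Computing x^12 mod 45 for each x (by repeated squaring, reducing mod 45 at every step), the values f(0), f(1), …, f(44) are: 0, 1, 1, 36, 1, 10, 36, 1, 1, 36, 10, 1, 36, 1, 1, 0, 1, 1, 36, 1, 10, 36, 1, 1, 36, 10, 1, 36, 1, 1, 0, 1, 1, 36, 1, 10, 36, 1, 1, 36, 10, 1, 36, 1, 1.
The distinct values are {0, 1, 10, 36}; there are 4 of them.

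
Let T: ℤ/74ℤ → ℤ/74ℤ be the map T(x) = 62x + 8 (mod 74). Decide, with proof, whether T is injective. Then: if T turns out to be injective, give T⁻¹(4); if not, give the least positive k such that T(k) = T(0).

Recall: injectivity means: for all s, t in the domain, T(s) = T(t) implies s = t.
We have gcd(62, 74) = 2 > 1. Taking s = 0 and t = 37: T(0) = 8 and T(37) = 62·37 + 8 = 2302 ≡ 8 (mod 74).
So T(0) = T(37) while 0 ≠ 37, hence T is not injective.
Since T is not injective, we find the least positive k with T(k) = T(0): this means 62k ≡ 0 (mod 74), i.e. 74 ∣ 62k. Since gcd(62, 74) = 2, dividing through by 2 this holds exactly when 37 ∣ 31k, and as gcd(31, 37) = 1, exactly when 37 ∣ k.
The smallest positive such k is 37.

37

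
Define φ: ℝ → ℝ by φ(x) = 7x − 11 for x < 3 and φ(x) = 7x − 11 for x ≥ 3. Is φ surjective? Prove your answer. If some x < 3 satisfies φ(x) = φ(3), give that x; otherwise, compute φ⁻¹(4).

15/7

Both pieces are strictly increasing (slopes 7 and 7), so each is injective on its own interval.
The left piece maps (−∞, 3) onto (−∞, 10); the right piece maps [3, ∞) onto [10, ∞).
These images together cover ℝ, so φ is surjective.
Because the two images are disjoint, no x < 3 has φ(x) = φ(3), so we compute φ⁻¹(4): 4 lies in (−∞, 10), so solve 7x − 11 = 4: x = (4 + 11)/7 = 15/7.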